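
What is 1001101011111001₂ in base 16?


Group into 4-bit nibbles: 1001101011111001
  1001 = 9
  1010 = A
  1111 = F
  1001 = 9
= 0x9AF9


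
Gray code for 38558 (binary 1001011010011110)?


Binary: 1001011010011110
Gray code: G = B XOR (B >> 1)
B >> 1 = 0100101101001111
1001011010011110 XOR 0100101101001111:
  1 XOR 0 = 1
  0 XOR 1 = 1
  0 XOR 0 = 0
  1 XOR 0 = 1
  0 XOR 1 = 1
  1 XOR 0 = 1
  1 XOR 1 = 0
  0 XOR 1 = 1
  1 XOR 0 = 1
  0 XOR 1 = 1
  0 XOR 0 = 0
  1 XOR 0 = 1
  1 XOR 1 = 0
  1 XOR 1 = 0
  1 XOR 1 = 0
  0 XOR 1 = 1
= 1101110111010001


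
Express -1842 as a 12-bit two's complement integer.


Original: 011100110010
Step 1 - Invert all bits: 100011001101
Step 2 - Add 1: 100011001101 + 1
= 100011001110 (represents -1842)


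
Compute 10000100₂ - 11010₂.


Align and subtract column by column (LSB to MSB, borrowing when needed):
  10000100
- 00011010
  --------
  col 0: (0 - 0 borrow-in) - 0 → 0 - 0 = 0, borrow out 0
  col 1: (0 - 0 borrow-in) - 1 → borrow from next column: (0+2) - 1 = 1, borrow out 1
  col 2: (1 - 1 borrow-in) - 0 → 0 - 0 = 0, borrow out 0
  col 3: (0 - 0 borrow-in) - 1 → borrow from next column: (0+2) - 1 = 1, borrow out 1
  col 4: (0 - 1 borrow-in) - 1 → borrow from next column: (-1+2) - 1 = 0, borrow out 1
  col 5: (0 - 1 borrow-in) - 0 → borrow from next column: (-1+2) - 0 = 1, borrow out 1
  col 6: (0 - 1 borrow-in) - 0 → borrow from next column: (-1+2) - 0 = 1, borrow out 1
  col 7: (1 - 1 borrow-in) - 0 → 0 - 0 = 0, borrow out 0
Reading bits MSB→LSB: 01101010
Strip leading zeros: 1101010
= 1101010


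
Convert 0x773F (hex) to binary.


Each hex digit → 4 binary bits:
  7 = 0111
  7 = 0111
  3 = 0011
  F = 1111
Concatenate: 0111 0111 0011 1111
= 0111011100111111


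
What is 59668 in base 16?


Divide by 16 repeatedly:
59668 ÷ 16 = 3729 remainder 4 (4)
3729 ÷ 16 = 233 remainder 1 (1)
233 ÷ 16 = 14 remainder 9 (9)
14 ÷ 16 = 0 remainder 14 (E)
Reading remainders bottom-up:
= 0xE914


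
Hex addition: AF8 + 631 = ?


Align and add column by column (LSB to MSB, each column mod 16 with carry):
  0AF8
+ 0631
  ----
  col 0: 8(8) + 1(1) + 0 (carry in) = 9 → 9(9), carry out 0
  col 1: F(15) + 3(3) + 0 (carry in) = 18 → 2(2), carry out 1
  col 2: A(10) + 6(6) + 1 (carry in) = 17 → 1(1), carry out 1
  col 3: 0(0) + 0(0) + 1 (carry in) = 1 → 1(1), carry out 0
Reading digits MSB→LSB: 1129
Strip leading zeros: 1129
= 0x1129


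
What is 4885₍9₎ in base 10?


Positional values (base 9):
  5 × 9^0 = 5 × 1 = 5
  8 × 9^1 = 8 × 9 = 72
  8 × 9^2 = 8 × 81 = 648
  4 × 9^3 = 4 × 729 = 2916
Sum = 5 + 72 + 648 + 2916
= 3641


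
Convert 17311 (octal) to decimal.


Positional values:
Position 0: 1 × 8^0 = 1
Position 1: 1 × 8^1 = 8
Position 2: 3 × 8^2 = 192
Position 3: 7 × 8^3 = 3584
Position 4: 1 × 8^4 = 4096
Sum = 1 + 8 + 192 + 3584 + 4096
= 7881


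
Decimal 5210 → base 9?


Divide by 9 repeatedly:
5210 ÷ 9 = 578 remainder 8
578 ÷ 9 = 64 remainder 2
64 ÷ 9 = 7 remainder 1
7 ÷ 9 = 0 remainder 7
Reading remainders bottom-up:
= 7128


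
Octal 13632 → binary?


Each octal digit → 3 binary bits:
  1 = 001
  3 = 011
  6 = 110
  3 = 011
  2 = 010
Concatenate: 001 011 110 011 010
= 001011110011010


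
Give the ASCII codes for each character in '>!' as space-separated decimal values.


String: '>!'  (2 characters)
Per-character ASCII lookup:
  '>': special character: '>' = 62
  '!': special character: '!' = 33
= 62 33


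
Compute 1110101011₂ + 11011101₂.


Align and add column by column (LSB to MSB, carry propagating):
  01110101011
+ 00011011101
  -----------
  col 0: 1 + 1 + 0 (carry in) = 2 → bit 0, carry out 1
  col 1: 1 + 0 + 1 (carry in) = 2 → bit 0, carry out 1
  col 2: 0 + 1 + 1 (carry in) = 2 → bit 0, carry out 1
  col 3: 1 + 1 + 1 (carry in) = 3 → bit 1, carry out 1
  col 4: 0 + 1 + 1 (carry in) = 2 → bit 0, carry out 1
  col 5: 1 + 0 + 1 (carry in) = 2 → bit 0, carry out 1
  col 6: 0 + 1 + 1 (carry in) = 2 → bit 0, carry out 1
  col 7: 1 + 1 + 1 (carry in) = 3 → bit 1, carry out 1
  col 8: 1 + 0 + 1 (carry in) = 2 → bit 0, carry out 1
  col 9: 1 + 0 + 1 (carry in) = 2 → bit 0, carry out 1
  col 10: 0 + 0 + 1 (carry in) = 1 → bit 1, carry out 0
Reading bits MSB→LSB: 10010001000
Strip leading zeros: 10010001000
= 10010001000


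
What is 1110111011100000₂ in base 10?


Positional values:
Bit 5: 1 × 2^5 = 32
Bit 6: 1 × 2^6 = 64
Bit 7: 1 × 2^7 = 128
Bit 9: 1 × 2^9 = 512
Bit 10: 1 × 2^10 = 1024
Bit 11: 1 × 2^11 = 2048
Bit 13: 1 × 2^13 = 8192
Bit 14: 1 × 2^14 = 16384
Bit 15: 1 × 2^15 = 32768
Sum = 32 + 64 + 128 + 512 + 1024 + 2048 + 8192 + 16384 + 32768
= 61152


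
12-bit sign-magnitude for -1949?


Sign bit: 1 (negative)
Magnitude: 1949 = 11110011101
= 111110011101


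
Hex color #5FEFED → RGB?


Hex: #5FEFED
R = 5F₁₆ = 95
G = EF₁₆ = 239
B = ED₁₆ = 237
= RGB(95, 239, 237)


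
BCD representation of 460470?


Each digit → 4-bit binary:
  4 → 0100
  6 → 0110
  0 → 0000
  4 → 0100
  7 → 0111
  0 → 0000
= 0100 0110 0000 0100 0111 0000


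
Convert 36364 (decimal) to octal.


Divide by 8 repeatedly:
36364 ÷ 8 = 4545 remainder 4
4545 ÷ 8 = 568 remainder 1
568 ÷ 8 = 71 remainder 0
71 ÷ 8 = 8 remainder 7
8 ÷ 8 = 1 remainder 0
1 ÷ 8 = 0 remainder 1
Reading remainders bottom-up:
= 0o107014


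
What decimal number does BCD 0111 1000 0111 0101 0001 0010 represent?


Each 4-bit group → digit:
  0111 → 7
  1000 → 8
  0111 → 7
  0101 → 5
  0001 → 1
  0010 → 2
= 787512


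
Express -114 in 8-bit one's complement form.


Original: 01110010
Invert all bits:
  bit 0: 0 → 1
  bit 1: 1 → 0
  bit 2: 1 → 0
  bit 3: 1 → 0
  bit 4: 0 → 1
  bit 5: 0 → 1
  bit 6: 1 → 0
  bit 7: 0 → 1
= 10001101


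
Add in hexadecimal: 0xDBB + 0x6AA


Align and add column by column (LSB to MSB, each column mod 16 with carry):
  0DBB
+ 06AA
  ----
  col 0: B(11) + A(10) + 0 (carry in) = 21 → 5(5), carry out 1
  col 1: B(11) + A(10) + 1 (carry in) = 22 → 6(6), carry out 1
  col 2: D(13) + 6(6) + 1 (carry in) = 20 → 4(4), carry out 1
  col 3: 0(0) + 0(0) + 1 (carry in) = 1 → 1(1), carry out 0
Reading digits MSB→LSB: 1465
Strip leading zeros: 1465
= 0x1465


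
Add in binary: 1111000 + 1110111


Align and add column by column (LSB to MSB, carry propagating):
  01111000
+ 01110111
  --------
  col 0: 0 + 1 + 0 (carry in) = 1 → bit 1, carry out 0
  col 1: 0 + 1 + 0 (carry in) = 1 → bit 1, carry out 0
  col 2: 0 + 1 + 0 (carry in) = 1 → bit 1, carry out 0
  col 3: 1 + 0 + 0 (carry in) = 1 → bit 1, carry out 0
  col 4: 1 + 1 + 0 (carry in) = 2 → bit 0, carry out 1
  col 5: 1 + 1 + 1 (carry in) = 3 → bit 1, carry out 1
  col 6: 1 + 1 + 1 (carry in) = 3 → bit 1, carry out 1
  col 7: 0 + 0 + 1 (carry in) = 1 → bit 1, carry out 0
Reading bits MSB→LSB: 11101111
Strip leading zeros: 11101111
= 11101111


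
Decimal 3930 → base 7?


Divide by 7 repeatedly:
3930 ÷ 7 = 561 remainder 3
561 ÷ 7 = 80 remainder 1
80 ÷ 7 = 11 remainder 3
11 ÷ 7 = 1 remainder 4
1 ÷ 7 = 0 remainder 1
Reading remainders bottom-up:
= 14313


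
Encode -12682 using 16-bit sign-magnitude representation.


Sign bit: 1 (negative)
Magnitude: 12682 = 011000110001010
= 1011000110001010


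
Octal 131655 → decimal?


Positional values:
Position 0: 5 × 8^0 = 5
Position 1: 5 × 8^1 = 40
Position 2: 6 × 8^2 = 384
Position 3: 1 × 8^3 = 512
Position 4: 3 × 8^4 = 12288
Position 5: 1 × 8^5 = 32768
Sum = 5 + 40 + 384 + 512 + 12288 + 32768
= 45997


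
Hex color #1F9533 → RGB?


Hex: #1F9533
R = 1F₁₆ = 31
G = 95₁₆ = 149
B = 33₁₆ = 51
= RGB(31, 149, 51)


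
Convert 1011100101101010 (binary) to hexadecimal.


Group into 4-bit nibbles: 1011100101101010
  1011 = B
  1001 = 9
  0110 = 6
  1010 = A
= 0xB96A


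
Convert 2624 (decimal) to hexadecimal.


Divide by 16 repeatedly:
2624 ÷ 16 = 164 remainder 0 (0)
164 ÷ 16 = 10 remainder 4 (4)
10 ÷ 16 = 0 remainder 10 (A)
Reading remainders bottom-up:
= 0xA40


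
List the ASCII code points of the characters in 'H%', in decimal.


String: 'H%'  (2 characters)
Per-character ASCII lookup:
  'H': uppercase starts at 65: 'H' = 65 + 7 = 72
  '%': special character: '%' = 37
= 72 37


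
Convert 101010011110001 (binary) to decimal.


Positional values:
Bit 0: 1 × 2^0 = 1
Bit 4: 1 × 2^4 = 16
Bit 5: 1 × 2^5 = 32
Bit 6: 1 × 2^6 = 64
Bit 7: 1 × 2^7 = 128
Bit 10: 1 × 2^10 = 1024
Bit 12: 1 × 2^12 = 4096
Bit 14: 1 × 2^14 = 16384
Sum = 1 + 16 + 32 + 64 + 128 + 1024 + 4096 + 16384
= 21745


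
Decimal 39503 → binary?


Divide by 2 repeatedly:
39503 ÷ 2 = 19751 remainder 1
19751 ÷ 2 = 9875 remainder 1
9875 ÷ 2 = 4937 remainder 1
4937 ÷ 2 = 2468 remainder 1
2468 ÷ 2 = 1234 remainder 0
1234 ÷ 2 = 617 remainder 0
617 ÷ 2 = 308 remainder 1
308 ÷ 2 = 154 remainder 0
154 ÷ 2 = 77 remainder 0
77 ÷ 2 = 38 remainder 1
38 ÷ 2 = 19 remainder 0
19 ÷ 2 = 9 remainder 1
9 ÷ 2 = 4 remainder 1
4 ÷ 2 = 2 remainder 0
2 ÷ 2 = 1 remainder 0
1 ÷ 2 = 0 remainder 1
Reading remainders bottom-up:
= 1001101001001111


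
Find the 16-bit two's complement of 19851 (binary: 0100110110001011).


Original: 0100110110001011
Step 1 - Invert all bits: 1011001001110100
Step 2 - Add 1: 1011001001110100 + 1
= 1011001001110101 (represents -19851)


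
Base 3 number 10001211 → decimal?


Positional values (base 3):
  1 × 3^0 = 1 × 1 = 1
  1 × 3^1 = 1 × 3 = 3
  2 × 3^2 = 2 × 9 = 18
  1 × 3^3 = 1 × 27 = 27
  0 × 3^4 = 0 × 81 = 0
  0 × 3^5 = 0 × 243 = 0
  0 × 3^6 = 0 × 729 = 0
  1 × 3^7 = 1 × 2187 = 2187
Sum = 1 + 3 + 18 + 27 + 0 + 0 + 0 + 2187
= 2236


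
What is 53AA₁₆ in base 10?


Positional values:
Position 0: A × 16^0 = 10 × 1 = 10
Position 1: A × 16^1 = 10 × 16 = 160
Position 2: 3 × 16^2 = 3 × 256 = 768
Position 3: 5 × 16^3 = 5 × 4096 = 20480
Sum = 10 + 160 + 768 + 20480
= 21418


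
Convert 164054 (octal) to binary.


Each octal digit → 3 binary bits:
  1 = 001
  6 = 110
  4 = 100
  0 = 000
  5 = 101
  4 = 100
Concatenate: 001 110 100 000 101 100
= 001110100000101100


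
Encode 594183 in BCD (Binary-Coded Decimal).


Each digit → 4-bit binary:
  5 → 0101
  9 → 1001
  4 → 0100
  1 → 0001
  8 → 1000
  3 → 0011
= 0101 1001 0100 0001 1000 0011


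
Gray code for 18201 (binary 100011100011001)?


Binary: 100011100011001
Gray code: G = B XOR (B >> 1)
B >> 1 = 010001110001100
100011100011001 XOR 010001110001100:
  1 XOR 0 = 1
  0 XOR 1 = 1
  0 XOR 0 = 0
  0 XOR 0 = 0
  1 XOR 0 = 1
  1 XOR 1 = 0
  1 XOR 1 = 0
  0 XOR 1 = 1
  0 XOR 0 = 0
  0 XOR 0 = 0
  1 XOR 0 = 1
  1 XOR 1 = 0
  0 XOR 1 = 1
  0 XOR 0 = 0
  1 XOR 0 = 1
= 110010010010101


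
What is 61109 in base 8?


Divide by 8 repeatedly:
61109 ÷ 8 = 7638 remainder 5
7638 ÷ 8 = 954 remainder 6
954 ÷ 8 = 119 remainder 2
119 ÷ 8 = 14 remainder 7
14 ÷ 8 = 1 remainder 6
1 ÷ 8 = 0 remainder 1
Reading remainders bottom-up:
= 0o167265


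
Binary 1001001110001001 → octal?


Group into 3-bit groups: 001001001110001001
  001 = 1
  001 = 1
  001 = 1
  110 = 6
  001 = 1
  001 = 1
= 0o111611


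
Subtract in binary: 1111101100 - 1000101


Align and subtract column by column (LSB to MSB, borrowing when needed):
  1111101100
- 0001000101
  ----------
  col 0: (0 - 0 borrow-in) - 1 → borrow from next column: (0+2) - 1 = 1, borrow out 1
  col 1: (0 - 1 borrow-in) - 0 → borrow from next column: (-1+2) - 0 = 1, borrow out 1
  col 2: (1 - 1 borrow-in) - 1 → borrow from next column: (0+2) - 1 = 1, borrow out 1
  col 3: (1 - 1 borrow-in) - 0 → 0 - 0 = 0, borrow out 0
  col 4: (0 - 0 borrow-in) - 0 → 0 - 0 = 0, borrow out 0
  col 5: (1 - 0 borrow-in) - 0 → 1 - 0 = 1, borrow out 0
  col 6: (1 - 0 borrow-in) - 1 → 1 - 1 = 0, borrow out 0
  col 7: (1 - 0 borrow-in) - 0 → 1 - 0 = 1, borrow out 0
  col 8: (1 - 0 borrow-in) - 0 → 1 - 0 = 1, borrow out 0
  col 9: (1 - 0 borrow-in) - 0 → 1 - 0 = 1, borrow out 0
Reading bits MSB→LSB: 1110100111
Strip leading zeros: 1110100111
= 1110100111


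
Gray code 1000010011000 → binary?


Gray code: 1000010011000
MSB stays the same: 1
Each subsequent bit = prev_binary XOR current_gray:
  B[1] = 1 XOR 0 = 1
  B[2] = 1 XOR 0 = 1
  B[3] = 1 XOR 0 = 1
  B[4] = 1 XOR 0 = 1
  B[5] = 1 XOR 1 = 0
  B[6] = 0 XOR 0 = 0
  B[7] = 0 XOR 0 = 0
  B[8] = 0 XOR 1 = 1
  B[9] = 1 XOR 1 = 0
  B[10] = 0 XOR 0 = 0
  B[11] = 0 XOR 0 = 0
  B[12] = 0 XOR 0 = 0
= 1111100010000 (7952 decimal)


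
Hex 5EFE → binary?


Each hex digit → 4 binary bits:
  5 = 0101
  E = 1110
  F = 1111
  E = 1110
Concatenate: 0101 1110 1111 1110
= 0101111011111110


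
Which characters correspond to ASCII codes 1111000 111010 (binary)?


Codes (binary): 1111000 111010
Per-code ASCII lookup:
  1111000 = 120  (range 97-122: lowercase, 120 - 97 = 23) → 'x'
  111010 = 58  (special character) → ':'
= 'x:'


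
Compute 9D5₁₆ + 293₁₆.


Align and add column by column (LSB to MSB, each column mod 16 with carry):
  09D5
+ 0293
  ----
  col 0: 5(5) + 3(3) + 0 (carry in) = 8 → 8(8), carry out 0
  col 1: D(13) + 9(9) + 0 (carry in) = 22 → 6(6), carry out 1
  col 2: 9(9) + 2(2) + 1 (carry in) = 12 → C(12), carry out 0
  col 3: 0(0) + 0(0) + 0 (carry in) = 0 → 0(0), carry out 0
Reading digits MSB→LSB: 0C68
Strip leading zeros: C68
= 0xC68


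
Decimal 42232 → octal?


Divide by 8 repeatedly:
42232 ÷ 8 = 5279 remainder 0
5279 ÷ 8 = 659 remainder 7
659 ÷ 8 = 82 remainder 3
82 ÷ 8 = 10 remainder 2
10 ÷ 8 = 1 remainder 2
1 ÷ 8 = 0 remainder 1
Reading remainders bottom-up:
= 0o122370


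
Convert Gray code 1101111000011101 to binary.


Gray code: 1101111000011101
MSB stays the same: 1
Each subsequent bit = prev_binary XOR current_gray:
  B[1] = 1 XOR 1 = 0
  B[2] = 0 XOR 0 = 0
  B[3] = 0 XOR 1 = 1
  B[4] = 1 XOR 1 = 0
  B[5] = 0 XOR 1 = 1
  B[6] = 1 XOR 1 = 0
  B[7] = 0 XOR 0 = 0
  B[8] = 0 XOR 0 = 0
  B[9] = 0 XOR 0 = 0
  B[10] = 0 XOR 0 = 0
  B[11] = 0 XOR 1 = 1
  B[12] = 1 XOR 1 = 0
  B[13] = 0 XOR 1 = 1
  B[14] = 1 XOR 0 = 1
  B[15] = 1 XOR 1 = 0
= 1001010000010110 (37910 decimal)


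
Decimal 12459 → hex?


Divide by 16 repeatedly:
12459 ÷ 16 = 778 remainder 11 (B)
778 ÷ 16 = 48 remainder 10 (A)
48 ÷ 16 = 3 remainder 0 (0)
3 ÷ 16 = 0 remainder 3 (3)
Reading remainders bottom-up:
= 0x30AB


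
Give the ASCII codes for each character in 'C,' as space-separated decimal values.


String: 'C,'  (2 characters)
Per-character ASCII lookup:
  'C': uppercase starts at 65: 'C' = 65 + 2 = 67
  ',': special character: ',' = 44
= 67 44


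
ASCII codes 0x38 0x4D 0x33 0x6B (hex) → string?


Codes (hex): 0x38 0x4D 0x33 0x6B
Per-code ASCII lookup:
  0x38 = 56  (range 48-57: digits, 56 - 48 = 8) → '8'
  0x4D = 77  (range 65-90: uppercase, 77 - 65 = 12) → 'M'
  0x33 = 51  (range 48-57: digits, 51 - 48 = 3) → '3'
  0x6B = 107  (range 97-122: lowercase, 107 - 97 = 10) → 'k'
= '8M3k'


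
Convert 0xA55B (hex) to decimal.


Positional values:
Position 0: B × 16^0 = 11 × 1 = 11
Position 1: 5 × 16^1 = 5 × 16 = 80
Position 2: 5 × 16^2 = 5 × 256 = 1280
Position 3: A × 16^3 = 10 × 4096 = 40960
Sum = 11 + 80 + 1280 + 40960
= 42331


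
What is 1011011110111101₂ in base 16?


Group into 4-bit nibbles: 1011011110111101
  1011 = B
  0111 = 7
  1011 = B
  1101 = D
= 0xB7BD


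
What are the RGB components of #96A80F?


Hex: #96A80F
R = 96₁₆ = 150
G = A8₁₆ = 168
B = 0F₁₆ = 15
= RGB(150, 168, 15)


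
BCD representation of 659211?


Each digit → 4-bit binary:
  6 → 0110
  5 → 0101
  9 → 1001
  2 → 0010
  1 → 0001
  1 → 0001
= 0110 0101 1001 0010 0001 0001


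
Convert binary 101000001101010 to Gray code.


Binary: 101000001101010
Gray code: G = B XOR (B >> 1)
B >> 1 = 010100000110101
101000001101010 XOR 010100000110101:
  1 XOR 0 = 1
  0 XOR 1 = 1
  1 XOR 0 = 1
  0 XOR 1 = 1
  0 XOR 0 = 0
  0 XOR 0 = 0
  0 XOR 0 = 0
  0 XOR 0 = 0
  1 XOR 0 = 1
  1 XOR 1 = 0
  0 XOR 1 = 1
  1 XOR 0 = 1
  0 XOR 1 = 1
  1 XOR 0 = 1
  0 XOR 1 = 1
= 111100001011111


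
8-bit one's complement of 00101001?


Original: 00101001
Invert all bits:
  bit 0: 0 → 1
  bit 1: 0 → 1
  bit 2: 1 → 0
  bit 3: 0 → 1
  bit 4: 1 → 0
  bit 5: 0 → 1
  bit 6: 0 → 1
  bit 7: 1 → 0
= 11010110


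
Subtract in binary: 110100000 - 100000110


Align and subtract column by column (LSB to MSB, borrowing when needed):
  110100000
- 100000110
  ---------
  col 0: (0 - 0 borrow-in) - 0 → 0 - 0 = 0, borrow out 0
  col 1: (0 - 0 borrow-in) - 1 → borrow from next column: (0+2) - 1 = 1, borrow out 1
  col 2: (0 - 1 borrow-in) - 1 → borrow from next column: (-1+2) - 1 = 0, borrow out 1
  col 3: (0 - 1 borrow-in) - 0 → borrow from next column: (-1+2) - 0 = 1, borrow out 1
  col 4: (0 - 1 borrow-in) - 0 → borrow from next column: (-1+2) - 0 = 1, borrow out 1
  col 5: (1 - 1 borrow-in) - 0 → 0 - 0 = 0, borrow out 0
  col 6: (0 - 0 borrow-in) - 0 → 0 - 0 = 0, borrow out 0
  col 7: (1 - 0 borrow-in) - 0 → 1 - 0 = 1, borrow out 0
  col 8: (1 - 0 borrow-in) - 1 → 1 - 1 = 0, borrow out 0
Reading bits MSB→LSB: 010011010
Strip leading zeros: 10011010
= 10011010


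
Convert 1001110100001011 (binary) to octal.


Group into 3-bit groups: 001001110100001011
  001 = 1
  001 = 1
  110 = 6
  100 = 4
  001 = 1
  011 = 3
= 0o116413


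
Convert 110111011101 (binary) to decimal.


Positional values:
Bit 0: 1 × 2^0 = 1
Bit 2: 1 × 2^2 = 4
Bit 3: 1 × 2^3 = 8
Bit 4: 1 × 2^4 = 16
Bit 6: 1 × 2^6 = 64
Bit 7: 1 × 2^7 = 128
Bit 8: 1 × 2^8 = 256
Bit 10: 1 × 2^10 = 1024
Bit 11: 1 × 2^11 = 2048
Sum = 1 + 4 + 8 + 16 + 64 + 128 + 256 + 1024 + 2048
= 3549


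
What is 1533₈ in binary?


Each octal digit → 3 binary bits:
  1 = 001
  5 = 101
  3 = 011
  3 = 011
Concatenate: 001 101 011 011
= 001101011011


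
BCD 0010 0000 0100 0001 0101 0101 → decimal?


Each 4-bit group → digit:
  0010 → 2
  0000 → 0
  0100 → 4
  0001 → 1
  0101 → 5
  0101 → 5
= 204155


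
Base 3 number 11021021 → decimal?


Positional values (base 3):
  1 × 3^0 = 1 × 1 = 1
  2 × 3^1 = 2 × 3 = 6
  0 × 3^2 = 0 × 9 = 0
  1 × 3^3 = 1 × 27 = 27
  2 × 3^4 = 2 × 81 = 162
  0 × 3^5 = 0 × 243 = 0
  1 × 3^6 = 1 × 729 = 729
  1 × 3^7 = 1 × 2187 = 2187
Sum = 1 + 6 + 0 + 27 + 162 + 0 + 729 + 2187
= 3112


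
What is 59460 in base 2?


Divide by 2 repeatedly:
59460 ÷ 2 = 29730 remainder 0
29730 ÷ 2 = 14865 remainder 0
14865 ÷ 2 = 7432 remainder 1
7432 ÷ 2 = 3716 remainder 0
3716 ÷ 2 = 1858 remainder 0
1858 ÷ 2 = 929 remainder 0
929 ÷ 2 = 464 remainder 1
464 ÷ 2 = 232 remainder 0
232 ÷ 2 = 116 remainder 0
116 ÷ 2 = 58 remainder 0
58 ÷ 2 = 29 remainder 0
29 ÷ 2 = 14 remainder 1
14 ÷ 2 = 7 remainder 0
7 ÷ 2 = 3 remainder 1
3 ÷ 2 = 1 remainder 1
1 ÷ 2 = 0 remainder 1
Reading remainders bottom-up:
= 1110100001000100


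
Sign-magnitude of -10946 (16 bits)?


Sign bit: 1 (negative)
Magnitude: 10946 = 010101011000010
= 1010101011000010


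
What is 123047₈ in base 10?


Positional values:
Position 0: 7 × 8^0 = 7
Position 1: 4 × 8^1 = 32
Position 2: 0 × 8^2 = 0
Position 3: 3 × 8^3 = 1536
Position 4: 2 × 8^4 = 8192
Position 5: 1 × 8^5 = 32768
Sum = 7 + 32 + 0 + 1536 + 8192 + 32768
= 42535


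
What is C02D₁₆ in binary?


Each hex digit → 4 binary bits:
  C = 1100
  0 = 0000
  2 = 0010
  D = 1101
Concatenate: 1100 0000 0010 1101
= 1100000000101101


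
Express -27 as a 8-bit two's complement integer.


Original: 00011011
Step 1 - Invert all bits: 11100100
Step 2 - Add 1: 11100100 + 1
= 11100101 (represents -27)


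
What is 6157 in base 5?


Divide by 5 repeatedly:
6157 ÷ 5 = 1231 remainder 2
1231 ÷ 5 = 246 remainder 1
246 ÷ 5 = 49 remainder 1
49 ÷ 5 = 9 remainder 4
9 ÷ 5 = 1 remainder 4
1 ÷ 5 = 0 remainder 1
Reading remainders bottom-up:
= 144112


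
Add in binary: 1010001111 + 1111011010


Align and add column by column (LSB to MSB, carry propagating):
  01010001111
+ 01111011010
  -----------
  col 0: 1 + 0 + 0 (carry in) = 1 → bit 1, carry out 0
  col 1: 1 + 1 + 0 (carry in) = 2 → bit 0, carry out 1
  col 2: 1 + 0 + 1 (carry in) = 2 → bit 0, carry out 1
  col 3: 1 + 1 + 1 (carry in) = 3 → bit 1, carry out 1
  col 4: 0 + 1 + 1 (carry in) = 2 → bit 0, carry out 1
  col 5: 0 + 0 + 1 (carry in) = 1 → bit 1, carry out 0
  col 6: 0 + 1 + 0 (carry in) = 1 → bit 1, carry out 0
  col 7: 1 + 1 + 0 (carry in) = 2 → bit 0, carry out 1
  col 8: 0 + 1 + 1 (carry in) = 2 → bit 0, carry out 1
  col 9: 1 + 1 + 1 (carry in) = 3 → bit 1, carry out 1
  col 10: 0 + 0 + 1 (carry in) = 1 → bit 1, carry out 0
Reading bits MSB→LSB: 11001101001
Strip leading zeros: 11001101001
= 11001101001


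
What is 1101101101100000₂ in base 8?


Group into 3-bit groups: 001101101101100000
  001 = 1
  101 = 5
  101 = 5
  101 = 5
  100 = 4
  000 = 0
= 0o155540


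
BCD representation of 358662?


Each digit → 4-bit binary:
  3 → 0011
  5 → 0101
  8 → 1000
  6 → 0110
  6 → 0110
  2 → 0010
= 0011 0101 1000 0110 0110 0010


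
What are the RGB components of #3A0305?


Hex: #3A0305
R = 3A₁₆ = 58
G = 03₁₆ = 3
B = 05₁₆ = 5
= RGB(58, 3, 5)


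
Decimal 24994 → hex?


Divide by 16 repeatedly:
24994 ÷ 16 = 1562 remainder 2 (2)
1562 ÷ 16 = 97 remainder 10 (A)
97 ÷ 16 = 6 remainder 1 (1)
6 ÷ 16 = 0 remainder 6 (6)
Reading remainders bottom-up:
= 0x61A2


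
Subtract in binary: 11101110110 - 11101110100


Align and subtract column by column (LSB to MSB, borrowing when needed):
  11101110110
- 11101110100
  -----------
  col 0: (0 - 0 borrow-in) - 0 → 0 - 0 = 0, borrow out 0
  col 1: (1 - 0 borrow-in) - 0 → 1 - 0 = 1, borrow out 0
  col 2: (1 - 0 borrow-in) - 1 → 1 - 1 = 0, borrow out 0
  col 3: (0 - 0 borrow-in) - 0 → 0 - 0 = 0, borrow out 0
  col 4: (1 - 0 borrow-in) - 1 → 1 - 1 = 0, borrow out 0
  col 5: (1 - 0 borrow-in) - 1 → 1 - 1 = 0, borrow out 0
  col 6: (1 - 0 borrow-in) - 1 → 1 - 1 = 0, borrow out 0
  col 7: (0 - 0 borrow-in) - 0 → 0 - 0 = 0, borrow out 0
  col 8: (1 - 0 borrow-in) - 1 → 1 - 1 = 0, borrow out 0
  col 9: (1 - 0 borrow-in) - 1 → 1 - 1 = 0, borrow out 0
  col 10: (1 - 0 borrow-in) - 1 → 1 - 1 = 0, borrow out 0
Reading bits MSB→LSB: 00000000010
Strip leading zeros: 10
= 10


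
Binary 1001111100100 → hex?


Group into 4-bit nibbles: 0001001111100100
  0001 = 1
  0011 = 3
  1110 = E
  0100 = 4
= 0x13E4


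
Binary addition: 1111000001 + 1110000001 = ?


Align and add column by column (LSB to MSB, carry propagating):
  01111000001
+ 01110000001
  -----------
  col 0: 1 + 1 + 0 (carry in) = 2 → bit 0, carry out 1
  col 1: 0 + 0 + 1 (carry in) = 1 → bit 1, carry out 0
  col 2: 0 + 0 + 0 (carry in) = 0 → bit 0, carry out 0
  col 3: 0 + 0 + 0 (carry in) = 0 → bit 0, carry out 0
  col 4: 0 + 0 + 0 (carry in) = 0 → bit 0, carry out 0
  col 5: 0 + 0 + 0 (carry in) = 0 → bit 0, carry out 0
  col 6: 1 + 0 + 0 (carry in) = 1 → bit 1, carry out 0
  col 7: 1 + 1 + 0 (carry in) = 2 → bit 0, carry out 1
  col 8: 1 + 1 + 1 (carry in) = 3 → bit 1, carry out 1
  col 9: 1 + 1 + 1 (carry in) = 3 → bit 1, carry out 1
  col 10: 0 + 0 + 1 (carry in) = 1 → bit 1, carry out 0
Reading bits MSB→LSB: 11101000010
Strip leading zeros: 11101000010
= 11101000010


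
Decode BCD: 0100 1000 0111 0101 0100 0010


Each 4-bit group → digit:
  0100 → 4
  1000 → 8
  0111 → 7
  0101 → 5
  0100 → 4
  0010 → 2
= 487542


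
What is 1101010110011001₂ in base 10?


Positional values:
Bit 0: 1 × 2^0 = 1
Bit 3: 1 × 2^3 = 8
Bit 4: 1 × 2^4 = 16
Bit 7: 1 × 2^7 = 128
Bit 8: 1 × 2^8 = 256
Bit 10: 1 × 2^10 = 1024
Bit 12: 1 × 2^12 = 4096
Bit 14: 1 × 2^14 = 16384
Bit 15: 1 × 2^15 = 32768
Sum = 1 + 8 + 16 + 128 + 256 + 1024 + 4096 + 16384 + 32768
= 54681


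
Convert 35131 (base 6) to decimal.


Positional values (base 6):
  1 × 6^0 = 1 × 1 = 1
  3 × 6^1 = 3 × 6 = 18
  1 × 6^2 = 1 × 36 = 36
  5 × 6^3 = 5 × 216 = 1080
  3 × 6^4 = 3 × 1296 = 3888
Sum = 1 + 18 + 36 + 1080 + 3888
= 5023


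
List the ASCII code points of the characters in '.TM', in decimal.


String: '.TM'  (3 characters)
Per-character ASCII lookup:
  '.': special character: '.' = 46
  'T': uppercase starts at 65: 'T' = 65 + 19 = 84
  'M': uppercase starts at 65: 'M' = 65 + 12 = 77
= 46 84 77


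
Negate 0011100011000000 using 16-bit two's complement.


Original: 0011100011000000
Step 1 - Invert all bits: 1100011100111111
Step 2 - Add 1: 1100011100111111 + 1
= 1100011101000000 (represents -14528)


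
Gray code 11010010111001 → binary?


Gray code: 11010010111001
MSB stays the same: 1
Each subsequent bit = prev_binary XOR current_gray:
  B[1] = 1 XOR 1 = 0
  B[2] = 0 XOR 0 = 0
  B[3] = 0 XOR 1 = 1
  B[4] = 1 XOR 0 = 1
  B[5] = 1 XOR 0 = 1
  B[6] = 1 XOR 1 = 0
  B[7] = 0 XOR 0 = 0
  B[8] = 0 XOR 1 = 1
  B[9] = 1 XOR 1 = 0
  B[10] = 0 XOR 1 = 1
  B[11] = 1 XOR 0 = 1
  B[12] = 1 XOR 0 = 1
  B[13] = 1 XOR 1 = 0
= 10011100101110 (10030 decimal)


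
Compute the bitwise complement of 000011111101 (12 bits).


Original: 000011111101
Invert all bits:
  bit 0: 0 → 1
  bit 1: 0 → 1
  bit 2: 0 → 1
  bit 3: 0 → 1
  bit 4: 1 → 0
  bit 5: 1 → 0
  bit 6: 1 → 0
  bit 7: 1 → 0
  bit 8: 1 → 0
  bit 9: 1 → 0
  bit 10: 0 → 1
  bit 11: 1 → 0
= 111100000010


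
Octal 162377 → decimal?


Positional values:
Position 0: 7 × 8^0 = 7
Position 1: 7 × 8^1 = 56
Position 2: 3 × 8^2 = 192
Position 3: 2 × 8^3 = 1024
Position 4: 6 × 8^4 = 24576
Position 5: 1 × 8^5 = 32768
Sum = 7 + 56 + 192 + 1024 + 24576 + 32768
= 58623


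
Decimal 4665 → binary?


Divide by 2 repeatedly:
4665 ÷ 2 = 2332 remainder 1
2332 ÷ 2 = 1166 remainder 0
1166 ÷ 2 = 583 remainder 0
583 ÷ 2 = 291 remainder 1
291 ÷ 2 = 145 remainder 1
145 ÷ 2 = 72 remainder 1
72 ÷ 2 = 36 remainder 0
36 ÷ 2 = 18 remainder 0
18 ÷ 2 = 9 remainder 0
9 ÷ 2 = 4 remainder 1
4 ÷ 2 = 2 remainder 0
2 ÷ 2 = 1 remainder 0
1 ÷ 2 = 0 remainder 1
Reading remainders bottom-up:
= 1001000111001


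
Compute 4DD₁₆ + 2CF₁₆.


Align and add column by column (LSB to MSB, each column mod 16 with carry):
  04DD
+ 02CF
  ----
  col 0: D(13) + F(15) + 0 (carry in) = 28 → C(12), carry out 1
  col 1: D(13) + C(12) + 1 (carry in) = 26 → A(10), carry out 1
  col 2: 4(4) + 2(2) + 1 (carry in) = 7 → 7(7), carry out 0
  col 3: 0(0) + 0(0) + 0 (carry in) = 0 → 0(0), carry out 0
Reading digits MSB→LSB: 07AC
Strip leading zeros: 7AC
= 0x7AC


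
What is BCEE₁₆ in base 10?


Positional values:
Position 0: E × 16^0 = 14 × 1 = 14
Position 1: E × 16^1 = 14 × 16 = 224
Position 2: C × 16^2 = 12 × 256 = 3072
Position 3: B × 16^3 = 11 × 4096 = 45056
Sum = 14 + 224 + 3072 + 45056
= 48366


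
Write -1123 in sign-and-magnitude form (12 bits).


Sign bit: 1 (negative)
Magnitude: 1123 = 10001100011
= 110001100011


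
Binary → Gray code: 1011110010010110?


Binary: 1011110010010110
Gray code: G = B XOR (B >> 1)
B >> 1 = 0101111001001011
1011110010010110 XOR 0101111001001011:
  1 XOR 0 = 1
  0 XOR 1 = 1
  1 XOR 0 = 1
  1 XOR 1 = 0
  1 XOR 1 = 0
  1 XOR 1 = 0
  0 XOR 1 = 1
  0 XOR 0 = 0
  1 XOR 0 = 1
  0 XOR 1 = 1
  0 XOR 0 = 0
  1 XOR 0 = 1
  0 XOR 1 = 1
  1 XOR 0 = 1
  1 XOR 1 = 0
  0 XOR 1 = 1
= 1110001011011101


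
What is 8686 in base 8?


Divide by 8 repeatedly:
8686 ÷ 8 = 1085 remainder 6
1085 ÷ 8 = 135 remainder 5
135 ÷ 8 = 16 remainder 7
16 ÷ 8 = 2 remainder 0
2 ÷ 8 = 0 remainder 2
Reading remainders bottom-up:
= 0o20756


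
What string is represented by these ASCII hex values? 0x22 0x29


Codes (hex): 0x22 0x29
Per-code ASCII lookup:
  0x22 = 34  (special character) → '"'
  0x29 = 41  (special character) → ')'
= '")'


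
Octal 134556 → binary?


Each octal digit → 3 binary bits:
  1 = 001
  3 = 011
  4 = 100
  5 = 101
  5 = 101
  6 = 110
Concatenate: 001 011 100 101 101 110
= 001011100101101110


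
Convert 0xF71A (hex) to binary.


Each hex digit → 4 binary bits:
  F = 1111
  7 = 0111
  1 = 0001
  A = 1010
Concatenate: 1111 0111 0001 1010
= 1111011100011010


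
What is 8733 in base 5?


Divide by 5 repeatedly:
8733 ÷ 5 = 1746 remainder 3
1746 ÷ 5 = 349 remainder 1
349 ÷ 5 = 69 remainder 4
69 ÷ 5 = 13 remainder 4
13 ÷ 5 = 2 remainder 3
2 ÷ 5 = 0 remainder 2
Reading remainders bottom-up:
= 234413


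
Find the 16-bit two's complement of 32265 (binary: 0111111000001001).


Original: 0111111000001001
Step 1 - Invert all bits: 1000000111110110
Step 2 - Add 1: 1000000111110110 + 1
= 1000000111110111 (represents -32265)


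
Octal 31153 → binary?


Each octal digit → 3 binary bits:
  3 = 011
  1 = 001
  1 = 001
  5 = 101
  3 = 011
Concatenate: 011 001 001 101 011
= 011001001101011


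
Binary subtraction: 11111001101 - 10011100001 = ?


Align and subtract column by column (LSB to MSB, borrowing when needed):
  11111001101
- 10011100001
  -----------
  col 0: (1 - 0 borrow-in) - 1 → 1 - 1 = 0, borrow out 0
  col 1: (0 - 0 borrow-in) - 0 → 0 - 0 = 0, borrow out 0
  col 2: (1 - 0 borrow-in) - 0 → 1 - 0 = 1, borrow out 0
  col 3: (1 - 0 borrow-in) - 0 → 1 - 0 = 1, borrow out 0
  col 4: (0 - 0 borrow-in) - 0 → 0 - 0 = 0, borrow out 0
  col 5: (0 - 0 borrow-in) - 1 → borrow from next column: (0+2) - 1 = 1, borrow out 1
  col 6: (1 - 1 borrow-in) - 1 → borrow from next column: (0+2) - 1 = 1, borrow out 1
  col 7: (1 - 1 borrow-in) - 1 → borrow from next column: (0+2) - 1 = 1, borrow out 1
  col 8: (1 - 1 borrow-in) - 0 → 0 - 0 = 0, borrow out 0
  col 9: (1 - 0 borrow-in) - 0 → 1 - 0 = 1, borrow out 0
  col 10: (1 - 0 borrow-in) - 1 → 1 - 1 = 0, borrow out 0
Reading bits MSB→LSB: 01011101100
Strip leading zeros: 1011101100
= 1011101100


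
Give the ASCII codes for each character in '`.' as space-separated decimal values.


String: '`.'  (2 characters)
Per-character ASCII lookup:
  '`': special character: '`' = 96
  '.': special character: '.' = 46
= 96 46


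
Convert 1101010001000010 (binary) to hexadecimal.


Group into 4-bit nibbles: 1101010001000010
  1101 = D
  0100 = 4
  0100 = 4
  0010 = 2
= 0xD442


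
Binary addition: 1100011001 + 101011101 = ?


Align and add column by column (LSB to MSB, carry propagating):
  01100011001
+ 00101011101
  -----------
  col 0: 1 + 1 + 0 (carry in) = 2 → bit 0, carry out 1
  col 1: 0 + 0 + 1 (carry in) = 1 → bit 1, carry out 0
  col 2: 0 + 1 + 0 (carry in) = 1 → bit 1, carry out 0
  col 3: 1 + 1 + 0 (carry in) = 2 → bit 0, carry out 1
  col 4: 1 + 1 + 1 (carry in) = 3 → bit 1, carry out 1
  col 5: 0 + 0 + 1 (carry in) = 1 → bit 1, carry out 0
  col 6: 0 + 1 + 0 (carry in) = 1 → bit 1, carry out 0
  col 7: 0 + 0 + 0 (carry in) = 0 → bit 0, carry out 0
  col 8: 1 + 1 + 0 (carry in) = 2 → bit 0, carry out 1
  col 9: 1 + 0 + 1 (carry in) = 2 → bit 0, carry out 1
  col 10: 0 + 0 + 1 (carry in) = 1 → bit 1, carry out 0
Reading bits MSB→LSB: 10001110110
Strip leading zeros: 10001110110
= 10001110110


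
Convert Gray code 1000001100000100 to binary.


Gray code: 1000001100000100
MSB stays the same: 1
Each subsequent bit = prev_binary XOR current_gray:
  B[1] = 1 XOR 0 = 1
  B[2] = 1 XOR 0 = 1
  B[3] = 1 XOR 0 = 1
  B[4] = 1 XOR 0 = 1
  B[5] = 1 XOR 0 = 1
  B[6] = 1 XOR 1 = 0
  B[7] = 0 XOR 1 = 1
  B[8] = 1 XOR 0 = 1
  B[9] = 1 XOR 0 = 1
  B[10] = 1 XOR 0 = 1
  B[11] = 1 XOR 0 = 1
  B[12] = 1 XOR 0 = 1
  B[13] = 1 XOR 1 = 0
  B[14] = 0 XOR 0 = 0
  B[15] = 0 XOR 0 = 0
= 1111110111111000 (65016 decimal)


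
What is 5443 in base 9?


Divide by 9 repeatedly:
5443 ÷ 9 = 604 remainder 7
604 ÷ 9 = 67 remainder 1
67 ÷ 9 = 7 remainder 4
7 ÷ 9 = 0 remainder 7
Reading remainders bottom-up:
= 7417


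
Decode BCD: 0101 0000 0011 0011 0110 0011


Each 4-bit group → digit:
  0101 → 5
  0000 → 0
  0011 → 3
  0011 → 3
  0110 → 6
  0011 → 3
= 503363


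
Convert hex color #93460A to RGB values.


Hex: #93460A
R = 93₁₆ = 147
G = 46₁₆ = 70
B = 0A₁₆ = 10
= RGB(147, 70, 10)


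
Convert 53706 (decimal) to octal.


Divide by 8 repeatedly:
53706 ÷ 8 = 6713 remainder 2
6713 ÷ 8 = 839 remainder 1
839 ÷ 8 = 104 remainder 7
104 ÷ 8 = 13 remainder 0
13 ÷ 8 = 1 remainder 5
1 ÷ 8 = 0 remainder 1
Reading remainders bottom-up:
= 0o150712


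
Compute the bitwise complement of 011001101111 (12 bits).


Original: 011001101111
Invert all bits:
  bit 0: 0 → 1
  bit 1: 1 → 0
  bit 2: 1 → 0
  bit 3: 0 → 1
  bit 4: 0 → 1
  bit 5: 1 → 0
  bit 6: 1 → 0
  bit 7: 0 → 1
  bit 8: 1 → 0
  bit 9: 1 → 0
  bit 10: 1 → 0
  bit 11: 1 → 0
= 100110010000


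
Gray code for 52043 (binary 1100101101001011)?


Binary: 1100101101001011
Gray code: G = B XOR (B >> 1)
B >> 1 = 0110010110100101
1100101101001011 XOR 0110010110100101:
  1 XOR 0 = 1
  1 XOR 1 = 0
  0 XOR 1 = 1
  0 XOR 0 = 0
  1 XOR 0 = 1
  0 XOR 1 = 1
  1 XOR 0 = 1
  1 XOR 1 = 0
  0 XOR 1 = 1
  1 XOR 0 = 1
  0 XOR 1 = 1
  0 XOR 0 = 0
  1 XOR 0 = 1
  0 XOR 1 = 1
  1 XOR 0 = 1
  1 XOR 1 = 0
= 1010111011101110


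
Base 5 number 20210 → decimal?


Positional values (base 5):
  0 × 5^0 = 0 × 1 = 0
  1 × 5^1 = 1 × 5 = 5
  2 × 5^2 = 2 × 25 = 50
  0 × 5^3 = 0 × 125 = 0
  2 × 5^4 = 2 × 625 = 1250
Sum = 0 + 5 + 50 + 0 + 1250
= 1305


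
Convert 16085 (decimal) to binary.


Divide by 2 repeatedly:
16085 ÷ 2 = 8042 remainder 1
8042 ÷ 2 = 4021 remainder 0
4021 ÷ 2 = 2010 remainder 1
2010 ÷ 2 = 1005 remainder 0
1005 ÷ 2 = 502 remainder 1
502 ÷ 2 = 251 remainder 0
251 ÷ 2 = 125 remainder 1
125 ÷ 2 = 62 remainder 1
62 ÷ 2 = 31 remainder 0
31 ÷ 2 = 15 remainder 1
15 ÷ 2 = 7 remainder 1
7 ÷ 2 = 3 remainder 1
3 ÷ 2 = 1 remainder 1
1 ÷ 2 = 0 remainder 1
Reading remainders bottom-up:
= 11111011010101


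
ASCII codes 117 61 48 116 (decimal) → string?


Codes (decimal): 117 61 48 116
Per-code ASCII lookup:
  117  (range 97-122: lowercase, 117 - 97 = 20) → 'u'
  61  (special character) → '='
  48  (range 48-57: digits, 48 - 48 = 0) → '0'
  116  (range 97-122: lowercase, 116 - 97 = 19) → 't'
= 'u=0t'


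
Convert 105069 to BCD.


Each digit → 4-bit binary:
  1 → 0001
  0 → 0000
  5 → 0101
  0 → 0000
  6 → 0110
  9 → 1001
= 0001 0000 0101 0000 0110 1001


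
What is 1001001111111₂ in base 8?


Group into 3-bit groups: 001001001111111
  001 = 1
  001 = 1
  001 = 1
  111 = 7
  111 = 7
= 0o11177


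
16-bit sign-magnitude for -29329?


Sign bit: 1 (negative)
Magnitude: 29329 = 111001010010001
= 1111001010010001


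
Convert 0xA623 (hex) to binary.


Each hex digit → 4 binary bits:
  A = 1010
  6 = 0110
  2 = 0010
  3 = 0011
Concatenate: 1010 0110 0010 0011
= 1010011000100011


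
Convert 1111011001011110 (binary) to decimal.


Positional values:
Bit 1: 1 × 2^1 = 2
Bit 2: 1 × 2^2 = 4
Bit 3: 1 × 2^3 = 8
Bit 4: 1 × 2^4 = 16
Bit 6: 1 × 2^6 = 64
Bit 9: 1 × 2^9 = 512
Bit 10: 1 × 2^10 = 1024
Bit 12: 1 × 2^12 = 4096
Bit 13: 1 × 2^13 = 8192
Bit 14: 1 × 2^14 = 16384
Bit 15: 1 × 2^15 = 32768
Sum = 2 + 4 + 8 + 16 + 64 + 512 + 1024 + 4096 + 8192 + 16384 + 32768
= 63070


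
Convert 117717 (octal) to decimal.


Positional values:
Position 0: 7 × 8^0 = 7
Position 1: 1 × 8^1 = 8
Position 2: 7 × 8^2 = 448
Position 3: 7 × 8^3 = 3584
Position 4: 1 × 8^4 = 4096
Position 5: 1 × 8^5 = 32768
Sum = 7 + 8 + 448 + 3584 + 4096 + 32768
= 40911


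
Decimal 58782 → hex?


Divide by 16 repeatedly:
58782 ÷ 16 = 3673 remainder 14 (E)
3673 ÷ 16 = 229 remainder 9 (9)
229 ÷ 16 = 14 remainder 5 (5)
14 ÷ 16 = 0 remainder 14 (E)
Reading remainders bottom-up:
= 0xE59E


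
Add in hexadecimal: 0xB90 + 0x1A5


Align and add column by column (LSB to MSB, each column mod 16 with carry):
  0B90
+ 01A5
  ----
  col 0: 0(0) + 5(5) + 0 (carry in) = 5 → 5(5), carry out 0
  col 1: 9(9) + A(10) + 0 (carry in) = 19 → 3(3), carry out 1
  col 2: B(11) + 1(1) + 1 (carry in) = 13 → D(13), carry out 0
  col 3: 0(0) + 0(0) + 0 (carry in) = 0 → 0(0), carry out 0
Reading digits MSB→LSB: 0D35
Strip leading zeros: D35
= 0xD35


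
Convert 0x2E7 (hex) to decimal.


Positional values:
Position 0: 7 × 16^0 = 7 × 1 = 7
Position 1: E × 16^1 = 14 × 16 = 224
Position 2: 2 × 16^2 = 2 × 256 = 512
Sum = 7 + 224 + 512
= 743


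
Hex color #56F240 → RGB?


Hex: #56F240
R = 56₁₆ = 86
G = F2₁₆ = 242
B = 40₁₆ = 64
= RGB(86, 242, 64)


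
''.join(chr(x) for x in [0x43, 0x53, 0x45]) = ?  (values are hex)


Codes (hex): 0x43 0x53 0x45
Per-code ASCII lookup:
  0x43 = 67  (range 65-90: uppercase, 67 - 65 = 2) → 'C'
  0x53 = 83  (range 65-90: uppercase, 83 - 65 = 18) → 'S'
  0x45 = 69  (range 65-90: uppercase, 69 - 65 = 4) → 'E'
= 'CSE'


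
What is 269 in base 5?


Divide by 5 repeatedly:
269 ÷ 5 = 53 remainder 4
53 ÷ 5 = 10 remainder 3
10 ÷ 5 = 2 remainder 0
2 ÷ 5 = 0 remainder 2
Reading remainders bottom-up:
= 2034


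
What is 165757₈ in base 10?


Positional values:
Position 0: 7 × 8^0 = 7
Position 1: 5 × 8^1 = 40
Position 2: 7 × 8^2 = 448
Position 3: 5 × 8^3 = 2560
Position 4: 6 × 8^4 = 24576
Position 5: 1 × 8^5 = 32768
Sum = 7 + 40 + 448 + 2560 + 24576 + 32768
= 60399


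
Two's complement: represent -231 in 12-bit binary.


Original: 000011100111
Step 1 - Invert all bits: 111100011000
Step 2 - Add 1: 111100011000 + 1
= 111100011001 (represents -231)


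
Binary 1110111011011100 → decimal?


Positional values:
Bit 2: 1 × 2^2 = 4
Bit 3: 1 × 2^3 = 8
Bit 4: 1 × 2^4 = 16
Bit 6: 1 × 2^6 = 64
Bit 7: 1 × 2^7 = 128
Bit 9: 1 × 2^9 = 512
Bit 10: 1 × 2^10 = 1024
Bit 11: 1 × 2^11 = 2048
Bit 13: 1 × 2^13 = 8192
Bit 14: 1 × 2^14 = 16384
Bit 15: 1 × 2^15 = 32768
Sum = 4 + 8 + 16 + 64 + 128 + 512 + 1024 + 2048 + 8192 + 16384 + 32768
= 61148


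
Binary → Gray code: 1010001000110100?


Binary: 1010001000110100
Gray code: G = B XOR (B >> 1)
B >> 1 = 0101000100011010
1010001000110100 XOR 0101000100011010:
  1 XOR 0 = 1
  0 XOR 1 = 1
  1 XOR 0 = 1
  0 XOR 1 = 1
  0 XOR 0 = 0
  0 XOR 0 = 0
  1 XOR 0 = 1
  0 XOR 1 = 1
  0 XOR 0 = 0
  0 XOR 0 = 0
  1 XOR 0 = 1
  1 XOR 1 = 0
  0 XOR 1 = 1
  1 XOR 0 = 1
  0 XOR 1 = 1
  0 XOR 0 = 0
= 1111001100101110


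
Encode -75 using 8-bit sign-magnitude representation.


Sign bit: 1 (negative)
Magnitude: 75 = 1001011
= 11001011


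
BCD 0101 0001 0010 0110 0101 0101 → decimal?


Each 4-bit group → digit:
  0101 → 5
  0001 → 1
  0010 → 2
  0110 → 6
  0101 → 5
  0101 → 5
= 512655


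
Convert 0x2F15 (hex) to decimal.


Positional values:
Position 0: 5 × 16^0 = 5 × 1 = 5
Position 1: 1 × 16^1 = 1 × 16 = 16
Position 2: F × 16^2 = 15 × 256 = 3840
Position 3: 2 × 16^3 = 2 × 4096 = 8192
Sum = 5 + 16 + 3840 + 8192
= 12053


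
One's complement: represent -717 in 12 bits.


Original: 001011001101
Invert all bits:
  bit 0: 0 → 1
  bit 1: 0 → 1
  bit 2: 1 → 0
  bit 3: 0 → 1
  bit 4: 1 → 0
  bit 5: 1 → 0
  bit 6: 0 → 1
  bit 7: 0 → 1
  bit 8: 1 → 0
  bit 9: 1 → 0
  bit 10: 0 → 1
  bit 11: 1 → 0
= 110100110010


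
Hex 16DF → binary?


Each hex digit → 4 binary bits:
  1 = 0001
  6 = 0110
  D = 1101
  F = 1111
Concatenate: 0001 0110 1101 1111
= 0001011011011111


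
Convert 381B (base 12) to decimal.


Positional values (base 12):
  B × 12^0 = 11 × 1 = 11
  1 × 12^1 = 1 × 12 = 12
  8 × 12^2 = 8 × 144 = 1152
  3 × 12^3 = 3 × 1728 = 5184
Sum = 11 + 12 + 1152 + 5184
= 6359


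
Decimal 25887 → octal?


Divide by 8 repeatedly:
25887 ÷ 8 = 3235 remainder 7
3235 ÷ 8 = 404 remainder 3
404 ÷ 8 = 50 remainder 4
50 ÷ 8 = 6 remainder 2
6 ÷ 8 = 0 remainder 6
Reading remainders bottom-up:
= 0o62437
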